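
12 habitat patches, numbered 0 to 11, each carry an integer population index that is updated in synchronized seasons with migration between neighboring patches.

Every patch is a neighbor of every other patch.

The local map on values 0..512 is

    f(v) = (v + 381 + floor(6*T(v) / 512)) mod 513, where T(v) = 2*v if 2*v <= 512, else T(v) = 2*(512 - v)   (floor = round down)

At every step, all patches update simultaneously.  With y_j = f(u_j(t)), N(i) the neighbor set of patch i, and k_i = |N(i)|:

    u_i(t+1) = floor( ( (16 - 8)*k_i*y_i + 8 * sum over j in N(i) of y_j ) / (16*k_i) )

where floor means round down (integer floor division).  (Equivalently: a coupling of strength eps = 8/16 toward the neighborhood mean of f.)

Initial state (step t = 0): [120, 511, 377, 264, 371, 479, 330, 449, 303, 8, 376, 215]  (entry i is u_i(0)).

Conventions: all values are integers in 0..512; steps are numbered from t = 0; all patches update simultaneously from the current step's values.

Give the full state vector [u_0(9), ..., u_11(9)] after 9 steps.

Answer: [277, 277, 276, 218, 276, 277, 276, 277, 218, 277, 276, 218]

Derivation:
t=0: [120, 511, 377, 264, 371, 479, 330, 449, 303, 8, 376, 215]
t=1: [377, 321, 261, 211, 258, 306, 240, 293, 228, 325, 261, 188]
t=2: [191, 166, 139, 116, 138, 159, 130, 154, 124, 168, 139, 106]
t=3: [106, 94, 82, 304, 82, 91, 78, 89, 308, 95, 82, 300]
t=4: [439, 433, 427, 296, 427, 432, 425, 431, 298, 434, 427, 295]
t=5: [285, 282, 280, 222, 280, 282, 279, 282, 223, 283, 280, 222]
t=6: [148, 146, 145, 119, 145, 146, 145, 146, 119, 147, 145, 119]
t=7: [84, 83, 82, 303, 82, 83, 82, 83, 303, 83, 82, 303]
t=8: [425, 425, 424, 293, 424, 425, 424, 425, 293, 425, 424, 293]
t=9: [277, 277, 276, 218, 276, 277, 276, 277, 218, 277, 276, 218]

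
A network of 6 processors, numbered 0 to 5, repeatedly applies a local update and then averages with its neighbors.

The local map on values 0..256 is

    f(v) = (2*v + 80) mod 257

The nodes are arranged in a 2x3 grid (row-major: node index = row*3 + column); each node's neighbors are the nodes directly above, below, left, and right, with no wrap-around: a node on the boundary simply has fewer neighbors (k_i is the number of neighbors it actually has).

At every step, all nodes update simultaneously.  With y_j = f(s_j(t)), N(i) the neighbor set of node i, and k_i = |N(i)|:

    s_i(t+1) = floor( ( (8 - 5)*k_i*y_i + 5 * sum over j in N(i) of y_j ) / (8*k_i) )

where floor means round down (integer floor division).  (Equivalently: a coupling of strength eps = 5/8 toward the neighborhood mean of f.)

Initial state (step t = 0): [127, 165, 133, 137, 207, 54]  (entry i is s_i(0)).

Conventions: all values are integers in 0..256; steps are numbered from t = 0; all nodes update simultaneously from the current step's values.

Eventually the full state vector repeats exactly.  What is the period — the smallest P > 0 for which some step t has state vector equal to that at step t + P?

Answer: 16
Key observation: The state at step 28, [194, 193, 194, 194, 193, 194], reappears at step 44 — and no state repeats earlier — so the cycle the system enters has period 16.

Derivation:
t=0: [127, 165, 133, 137, 207, 54]
t=1: [107, 141, 139, 134, 180, 172]
t=2: [75, 106, 122, 102, 144, 151]
t=3: [105, 98, 75, 116, 80, 102]
t=4: [35, 111, 100, 105, 111, 157]
t=5: [80, 62, 65, 73, 61, 72]
t=6: [224, 212, 212, 222, 212, 212]
t=7: [85, 198, 247, 85, 197, 247]
t=8: [240, 191, 109, 239, 191, 109]
t=9: [95, 137, 92, 94, 137, 92]
t=10: [38, 60, 35, 38, 60, 35]
t=11: [169, 180, 165, 169, 180, 165]
t=12: [167, 172, 162, 167, 172, 162]
t=13: [160, 160, 153, 160, 160, 153]
t=14: [143, 140, 133, 143, 140, 133]
t=15: [107, 101, 93, 107, 101, 93]
t=16: [33, 24, 14, 33, 24, 14]
t=17: [140, 127, 114, 140, 127, 114]
t=18: [94, 77, 59, 94, 77, 59]
t=19: [80, 180, 209, 80, 180, 209]
t=20: [222, 206, 222, 222, 206, 222]
t=21: [80, 141, 80, 80, 141, 80]
t=22: [197, 161, 197, 197, 161, 197]
t=23: [194, 175, 194, 194, 175, 194]
t=24: [199, 188, 199, 199, 188, 199]
t=25: [214, 208, 214, 214, 208, 214]
t=26: [247, 244, 247, 247, 244, 247]
t=27: [58, 56, 58, 58, 56, 58]
t=28: [194, 193, 194, 194, 193, 194]
t=29: [210, 209, 210, 210, 209, 210]
t=30: [242, 241, 242, 242, 241, 242]
t=31: [49, 48, 49, 49, 48, 49]
t=32: [177, 176, 177, 177, 176, 177]
t=33: [176, 175, 176, 176, 175, 176]
t=34: [174, 173, 174, 174, 173, 174]
t=35: [170, 169, 170, 170, 169, 170]
t=36: [162, 161, 162, 162, 161, 162]
t=37: [146, 145, 146, 146, 145, 146]
t=38: [114, 113, 114, 114, 113, 114]
t=39: [50, 49, 50, 50, 49, 50]
t=40: [179, 178, 179, 179, 178, 179]
t=41: [180, 179, 180, 180, 179, 180]
t=42: [182, 181, 182, 182, 181, 182]
t=43: [186, 185, 186, 186, 185, 186]
t=44: [194, 193, 194, 194, 193, 194]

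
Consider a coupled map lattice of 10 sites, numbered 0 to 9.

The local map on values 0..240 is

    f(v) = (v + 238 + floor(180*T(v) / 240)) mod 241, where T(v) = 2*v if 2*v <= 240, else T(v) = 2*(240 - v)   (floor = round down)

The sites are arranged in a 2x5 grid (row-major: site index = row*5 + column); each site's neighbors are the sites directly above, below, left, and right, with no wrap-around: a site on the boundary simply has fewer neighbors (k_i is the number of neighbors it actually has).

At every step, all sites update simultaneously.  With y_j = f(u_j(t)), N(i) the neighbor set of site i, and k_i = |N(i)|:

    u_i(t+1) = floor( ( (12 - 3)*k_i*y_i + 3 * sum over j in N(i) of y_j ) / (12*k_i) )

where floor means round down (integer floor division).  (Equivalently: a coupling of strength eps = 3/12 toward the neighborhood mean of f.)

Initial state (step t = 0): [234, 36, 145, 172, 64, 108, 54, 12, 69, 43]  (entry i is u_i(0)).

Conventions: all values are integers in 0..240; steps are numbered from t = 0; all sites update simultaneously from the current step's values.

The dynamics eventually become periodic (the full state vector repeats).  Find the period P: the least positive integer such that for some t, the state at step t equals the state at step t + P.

Simulating step by step:
t=0: [234, 36, 145, 172, 64, 108, 54, 12, 69, 43]
t=1: [194, 99, 44, 53, 134, 66, 110, 48, 140, 118]
t=2: [34, 15, 101, 113, 59, 127, 46, 103, 59, 50]
t=3: [72, 42, 13, 53, 128, 63, 92, 31, 122, 127]
t=4: [164, 112, 47, 108, 61, 166, 197, 81, 62, 52]
t=5: [34, 40, 107, 54, 130, 31, 35, 172, 143, 132]
t=6: [82, 88, 38, 108, 61, 76, 79, 35, 50, 49]
t=7: [202, 203, 96, 49, 129, 189, 186, 97, 110, 123]
t=8: [15, 33, 208, 115, 59, 20, 40, 203, 57, 50]
t=9: [41, 71, 20, 56, 128, 51, 84, 31, 119, 126]
t=10: [111, 159, 67, 115, 62, 131, 186, 81, 61, 52]
t=11: [35, 45, 146, 71, 135, 44, 41, 177, 142, 132]
t=12: [90, 100, 58, 141, 64, 103, 94, 35, 54, 49]
t=13: [168, 54, 117, 69, 138, 66, 182, 105, 119, 125]
t=14: [60, 107, 62, 139, 63, 128, 44, 24, 59, 52]
t=15: [119, 51, 124, 72, 137, 70, 91, 76, 127, 132]
t=16: [76, 120, 81, 145, 63, 163, 208, 167, 73, 49]
t=17: [151, 75, 160, 76, 135, 50, 19, 56, 150, 130]
t=18: [68, 148, 69, 150, 65, 102, 69, 112, 62, 49]
t=19: [131, 73, 136, 70, 139, 50, 134, 67, 130, 128]
t=20: [75, 146, 78, 141, 62, 103, 75, 135, 70, 51]
t=21: [145, 78, 155, 76, 135, 55, 146, 81, 147, 133]
t=22: [73, 154, 76, 150, 65, 111, 76, 159, 67, 48]
t=23: [143, 75, 149, 73, 139, 70, 149, 71, 139, 128]
t=24: [77, 148, 75, 145, 63, 139, 74, 141, 68, 50]
t=25: [152, 77, 148, 74, 136, 80, 147, 78, 142, 131]
t=26: [78, 152, 78, 147, 65, 158, 79, 154, 69, 49]
t=27: [153, 78, 154, 74, 139, 76, 155, 75, 143, 130]
t=28: [76, 153, 75, 147, 63, 149, 75, 148, 67, 49]
t=29: [150, 75, 148, 73, 135, 77, 148, 75, 139, 129]
t=30: [77, 148, 77, 145, 64, 152, 77, 148, 69, 50]
t=31: [152, 78, 152, 75, 138, 77, 152, 77, 144, 132]
t=32: [77, 154, 77, 148, 64, 151, 77, 152, 68, 48]
t=33: [151, 76, 151, 74, 137, 77, 151, 75, 141, 128]
t=34: [77, 150, 76, 147, 64, 151, 76, 148, 68, 50]
t=35: [151, 77, 150, 74, 138, 77, 150, 76, 142, 132]
t=36: [77, 151, 77, 147, 64, 151, 77, 150, 68, 49]
t=37: [151, 77, 152, 74, 137, 77, 151, 76, 142, 129]
t=38: [77, 151, 76, 147, 64, 151, 77, 150, 68, 49]
t=39: [151, 77, 150, 74, 137, 77, 151, 76, 142, 129]
t=40: [77, 151, 77, 147, 64, 151, 77, 150, 68, 49]

Answer: 4
Key observation: The state at step 36, [77, 151, 77, 147, 64, 151, 77, 150, 68, 49], reappears at step 40 — and no state repeats earlier — so the cycle the system enters has period 4.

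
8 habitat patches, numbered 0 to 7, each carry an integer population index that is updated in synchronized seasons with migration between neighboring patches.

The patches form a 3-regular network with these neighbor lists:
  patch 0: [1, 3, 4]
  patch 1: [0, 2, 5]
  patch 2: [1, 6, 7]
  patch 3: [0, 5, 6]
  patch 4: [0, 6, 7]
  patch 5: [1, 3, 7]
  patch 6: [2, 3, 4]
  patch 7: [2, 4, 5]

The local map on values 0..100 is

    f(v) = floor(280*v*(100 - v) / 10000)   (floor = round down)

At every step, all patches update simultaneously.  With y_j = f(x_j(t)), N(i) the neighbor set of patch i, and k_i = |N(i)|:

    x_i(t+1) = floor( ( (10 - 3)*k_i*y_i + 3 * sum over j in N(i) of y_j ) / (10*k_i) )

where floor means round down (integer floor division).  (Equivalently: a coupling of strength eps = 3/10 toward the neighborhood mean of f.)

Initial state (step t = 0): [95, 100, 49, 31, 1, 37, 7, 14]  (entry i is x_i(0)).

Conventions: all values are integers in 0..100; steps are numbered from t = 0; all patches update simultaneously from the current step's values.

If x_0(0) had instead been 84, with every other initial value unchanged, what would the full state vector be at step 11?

Answer: [65, 65, 65, 65, 65, 65, 65, 65]
Key observation: This trace re-runs the system from the modified initial state.

Derivation:
t=0: [84, 100, 49, 31, 1, 37, 7, 14]
t=1: [32, 17, 53, 53, 10, 54, 25, 36]
t=2: [55, 47, 63, 66, 35, 65, 52, 61]
t=3: [67, 68, 65, 63, 64, 63, 67, 65]
t=4: [61, 60, 62, 64, 63, 64, 61, 63]
t=5: [65, 66, 65, 64, 65, 64, 65, 64]
t=6: [63, 62, 63, 63, 63, 63, 63, 63]
t=7: [65, 65, 65, 65, 65, 65, 65, 65]
t=8: [63, 63, 63, 63, 63, 63, 63, 63]
t=9: [65, 65, 65, 65, 65, 65, 65, 65]
t=10: [63, 63, 63, 63, 63, 63, 63, 63]
t=11: [65, 65, 65, 65, 65, 65, 65, 65]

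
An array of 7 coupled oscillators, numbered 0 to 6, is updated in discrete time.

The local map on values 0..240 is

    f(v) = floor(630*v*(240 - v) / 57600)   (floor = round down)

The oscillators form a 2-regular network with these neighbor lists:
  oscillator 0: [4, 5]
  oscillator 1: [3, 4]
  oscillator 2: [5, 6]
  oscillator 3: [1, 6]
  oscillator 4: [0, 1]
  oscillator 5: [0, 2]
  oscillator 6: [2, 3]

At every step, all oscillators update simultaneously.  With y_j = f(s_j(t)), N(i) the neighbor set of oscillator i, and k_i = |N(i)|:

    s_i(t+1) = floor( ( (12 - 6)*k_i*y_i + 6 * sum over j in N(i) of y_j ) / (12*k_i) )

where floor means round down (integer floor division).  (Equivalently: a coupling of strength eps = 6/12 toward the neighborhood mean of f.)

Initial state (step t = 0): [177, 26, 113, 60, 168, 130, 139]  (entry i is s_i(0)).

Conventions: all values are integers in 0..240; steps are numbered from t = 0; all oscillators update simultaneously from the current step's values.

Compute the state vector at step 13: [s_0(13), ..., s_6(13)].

Simulating step by step:
t=0: [177, 26, 113, 60, 168, 130, 139]
t=1: [132, 92, 155, 112, 111, 147, 145]
t=2: [153, 152, 146, 152, 153, 149, 150]
t=3: [145, 145, 148, 146, 145, 147, 147]
t=4: [149, 150, 148, 149, 150, 149, 149]
t=5: [147, 147, 148, 147, 147, 148, 148]
t=6: [148, 149, 148, 148, 149, 148, 148]
t=7: [148, 148, 148, 148, 148, 148, 148]
t=8: [148, 148, 148, 148, 148, 148, 148]
t=9: [148, 148, 148, 148, 148, 148, 148]
t=10: [148, 148, 148, 148, 148, 148, 148]
t=11: [148, 148, 148, 148, 148, 148, 148]
t=12: [148, 148, 148, 148, 148, 148, 148]
t=13: [148, 148, 148, 148, 148, 148, 148]

Answer: [148, 148, 148, 148, 148, 148, 148]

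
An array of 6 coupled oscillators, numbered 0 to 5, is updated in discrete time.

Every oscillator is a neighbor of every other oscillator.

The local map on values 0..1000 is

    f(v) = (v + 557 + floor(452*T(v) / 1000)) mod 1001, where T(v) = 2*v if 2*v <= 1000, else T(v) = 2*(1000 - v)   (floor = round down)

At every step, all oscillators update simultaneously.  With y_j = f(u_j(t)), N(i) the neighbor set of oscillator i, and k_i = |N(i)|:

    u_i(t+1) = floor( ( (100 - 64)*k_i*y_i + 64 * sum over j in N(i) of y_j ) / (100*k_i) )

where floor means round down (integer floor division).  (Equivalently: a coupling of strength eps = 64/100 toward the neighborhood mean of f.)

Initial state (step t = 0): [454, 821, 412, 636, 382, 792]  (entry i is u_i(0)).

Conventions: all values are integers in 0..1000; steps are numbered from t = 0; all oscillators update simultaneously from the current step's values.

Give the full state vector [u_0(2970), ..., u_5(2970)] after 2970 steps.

Answer: [508, 508, 508, 508, 508, 508]
Key observation: The state at step 9, [508, 508, 508, 508, 508, 508], reappears at step 10: the system is in a cycle of period 1 from step 9 on.  Therefore the state at step 2970 equals the state at step 9 + ((2970 - 9) mod 1) = 9, which is [508, 508, 508, 508, 508, 508].

Derivation:
t=0: [454, 821, 412, 636, 382, 792]
t=1: [435, 462, 416, 458, 403, 462]
t=2: [390, 402, 381, 400, 376, 402]
t=3: [300, 306, 296, 305, 294, 306]
t=4: [128, 130, 126, 130, 125, 130]
t=5: [800, 801, 799, 801, 799, 801]
t=6: [536, 536, 536, 536, 536, 536]
t=7: [511, 511, 511, 511, 511, 511]
t=8: [509, 509, 509, 509, 509, 509]
t=9: [508, 508, 508, 508, 508, 508]
t=10: [508, 508, 508, 508, 508, 508]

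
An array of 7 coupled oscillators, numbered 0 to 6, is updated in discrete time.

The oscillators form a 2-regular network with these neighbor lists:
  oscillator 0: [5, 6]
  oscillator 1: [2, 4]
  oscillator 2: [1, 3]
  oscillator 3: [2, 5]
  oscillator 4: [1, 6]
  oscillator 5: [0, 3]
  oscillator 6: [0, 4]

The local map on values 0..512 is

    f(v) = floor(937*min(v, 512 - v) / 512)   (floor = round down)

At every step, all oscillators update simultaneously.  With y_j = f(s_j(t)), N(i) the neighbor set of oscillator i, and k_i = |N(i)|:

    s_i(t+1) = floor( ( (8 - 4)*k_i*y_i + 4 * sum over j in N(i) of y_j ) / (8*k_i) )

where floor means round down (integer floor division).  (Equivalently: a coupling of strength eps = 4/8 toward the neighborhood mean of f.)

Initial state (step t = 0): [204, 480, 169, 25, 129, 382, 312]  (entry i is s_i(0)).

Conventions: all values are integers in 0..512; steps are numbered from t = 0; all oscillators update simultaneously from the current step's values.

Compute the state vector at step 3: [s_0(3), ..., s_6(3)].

Answer: [304, 322, 347, 329, 297, 303, 301]

Derivation:
t=0: [204, 480, 169, 25, 129, 382, 312]
t=1: [337, 165, 180, 159, 224, 223, 335]
t=2: [342, 335, 312, 329, 360, 356, 343]
t=3: [304, 322, 347, 329, 297, 303, 301]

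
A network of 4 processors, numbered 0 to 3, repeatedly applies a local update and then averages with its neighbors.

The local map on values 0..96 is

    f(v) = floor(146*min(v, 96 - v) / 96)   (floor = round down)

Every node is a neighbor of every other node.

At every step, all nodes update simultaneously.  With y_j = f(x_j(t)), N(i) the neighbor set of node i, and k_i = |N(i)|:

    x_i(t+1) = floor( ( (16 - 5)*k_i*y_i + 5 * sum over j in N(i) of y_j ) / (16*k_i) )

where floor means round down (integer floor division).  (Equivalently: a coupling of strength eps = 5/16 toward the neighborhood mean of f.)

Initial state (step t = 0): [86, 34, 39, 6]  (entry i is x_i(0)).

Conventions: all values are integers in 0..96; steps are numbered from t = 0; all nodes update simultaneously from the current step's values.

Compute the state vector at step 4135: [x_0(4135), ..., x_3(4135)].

Simulating step by step:
t=0: [86, 34, 39, 6]
t=1: [22, 43, 48, 19]
t=2: [39, 58, 63, 37]
t=3: [57, 56, 52, 55]
t=4: [60, 60, 64, 61]
t=5: [53, 53, 49, 52]
t=6: [65, 65, 69, 66]
t=7: [46, 46, 42, 45]
t=8: [68, 68, 64, 67]
t=9: [42, 42, 46, 44]
t=10: [63, 63, 67, 65]
t=11: [49, 49, 45, 47]
t=12: [70, 70, 68, 70]
t=13: [39, 39, 41, 39]
t=14: [59, 59, 61, 59]
t=15: [55, 55, 53, 55]
t=16: [62, 62, 64, 62]
t=17: [50, 50, 48, 50]
t=18: [69, 69, 71, 69]
t=19: [40, 40, 38, 40]
t=20: [59, 59, 57, 59]
t=21: [56, 56, 58, 56]
t=22: [59, 59, 57, 59]

Answer: [56, 56, 58, 56]
Key observation: The state at step 20, [59, 59, 57, 59], reappears at step 22: the system is in a cycle of period 2 from step 20 on.  Therefore the state at step 4135 equals the state at step 20 + ((4135 - 20) mod 2) = 21, which is [56, 56, 58, 56].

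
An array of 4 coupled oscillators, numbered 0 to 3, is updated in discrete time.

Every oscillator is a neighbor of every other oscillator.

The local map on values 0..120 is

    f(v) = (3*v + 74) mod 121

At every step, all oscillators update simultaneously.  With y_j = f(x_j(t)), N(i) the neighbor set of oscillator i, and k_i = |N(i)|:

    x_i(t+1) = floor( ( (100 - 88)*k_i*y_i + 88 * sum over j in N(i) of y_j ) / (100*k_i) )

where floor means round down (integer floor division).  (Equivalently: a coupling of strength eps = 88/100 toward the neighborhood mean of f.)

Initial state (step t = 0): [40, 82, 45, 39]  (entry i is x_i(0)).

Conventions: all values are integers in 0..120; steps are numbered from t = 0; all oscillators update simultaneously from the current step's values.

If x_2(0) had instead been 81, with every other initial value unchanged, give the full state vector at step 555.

Answer: [67, 67, 67, 67]
Key observation: The state at step 2, [52, 52, 52, 52], reappears at step 7: the system is in a cycle of period 5 from step 2 on.  Therefore the state at step 555 equals the state at step 2 + ((555 - 2) mod 5) = 5, which is [67, 67, 67, 67].

Derivation:
t=0: [40, 82, 81, 39]
t=1: [74, 73, 73, 74]
t=2: [52, 52, 52, 52]
t=3: [109, 109, 109, 109]
t=4: [38, 38, 38, 38]
t=5: [67, 67, 67, 67]
t=6: [33, 33, 33, 33]
t=7: [52, 52, 52, 52]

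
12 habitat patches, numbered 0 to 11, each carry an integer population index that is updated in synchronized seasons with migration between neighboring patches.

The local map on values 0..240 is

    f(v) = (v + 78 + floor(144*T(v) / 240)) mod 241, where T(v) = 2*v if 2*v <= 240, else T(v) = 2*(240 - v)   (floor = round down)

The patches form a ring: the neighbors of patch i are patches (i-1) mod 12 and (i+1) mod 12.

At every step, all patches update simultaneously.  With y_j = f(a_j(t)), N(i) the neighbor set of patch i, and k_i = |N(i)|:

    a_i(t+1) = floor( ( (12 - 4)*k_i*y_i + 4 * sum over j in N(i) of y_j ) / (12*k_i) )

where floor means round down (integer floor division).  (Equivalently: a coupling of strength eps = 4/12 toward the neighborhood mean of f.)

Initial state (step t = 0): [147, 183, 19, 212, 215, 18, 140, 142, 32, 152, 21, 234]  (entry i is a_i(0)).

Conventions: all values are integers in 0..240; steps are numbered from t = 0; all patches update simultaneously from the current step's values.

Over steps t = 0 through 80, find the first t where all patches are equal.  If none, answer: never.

Answer: never
Key observation: The state at step 28 reappears at step 34 — the system is in a cycle of period 6 from step 28 on.  No step 0..34 is synchronized, and the cycle repeats forever, so no step up to 80 (or ever) has all patches equal.

Derivation:
t=0: [147, 183, 19, 212, 215, 18, 140, 142, 32, 152, 21, 234]  (not all equal)
t=1: [91, 94, 107, 88, 87, 107, 100, 104, 130, 108, 111, 88]  (not all equal)
t=2: [36, 46, 60, 36, 35, 62, 60, 69, 89, 79, 71, 39]  (not all equal)
t=3: [161, 180, 196, 165, 165, 203, 213, 193, 61, 51, 184, 173]  (not all equal)
t=4: [91, 88, 86, 90, 90, 85, 83, 106, 187, 176, 105, 90]  (not all equal)
t=5: [35, 30, 28, 33, 33, 25, 28, 64, 84, 85, 66, 40]  (not all equal)
t=6: [155, 145, 141, 148, 147, 136, 151, 172, 54, 56, 180, 173]  (not all equal)
t=7: [93, 95, 95, 95, 95, 96, 93, 108, 179, 181, 107, 90]  (not all equal)
t=8: [40, 45, 46, 46, 46, 46, 47, 71, 86, 85, 68, 42]  (not all equal)
t=9: [168, 175, 178, 179, 179, 179, 189, 190, 60, 58, 183, 178]  (not all equal)
t=10: [90, 90, 89, 89, 89, 88, 87, 107, 188, 186, 107, 89]  (not all equal)
t=11: [34, 34, 32, 32, 31, 30, 35, 67, 84, 84, 67, 39]  (not all equal)
t=12: [153, 151, 148, 147, 146, 146, 164, 179, 55, 55, 180, 171]  (not all equal)
t=13: [93, 94, 94, 95, 95, 94, 92, 107, 180, 180, 107, 90]  (not all equal)
t=14: [40, 42, 43, 45, 45, 42, 45, 69, 86, 86, 68, 42]  (not all equal)
t=15: [167, 169, 172, 176, 175, 172, 184, 186, 59, 59, 184, 178]  (not all equal)
t=16: [90, 90, 90, 89, 89, 89, 88, 107, 187, 187, 108, 89]  (not all equal)
t=17: [34, 35, 34, 32, 32, 31, 37, 67, 84, 84, 69, 39]  (not all equal)
t=18: [154, 154, 151, 148, 147, 148, 167, 180, 55, 55, 183, 172]  (not all equal)
t=19: [93, 94, 94, 94, 95, 94, 91, 107, 180, 180, 106, 90]  (not all equal)
t=20: [40, 42, 43, 43, 45, 42, 43, 69, 86, 85, 67, 41]  (not all equal)
t=21: [167, 169, 171, 172, 175, 171, 181, 185, 59, 57, 182, 177]  (not all equal)
t=22: [90, 90, 90, 90, 90, 89, 88, 107, 186, 184, 107, 89]  (not all equal)
t=23: [34, 35, 35, 35, 34, 32, 37, 67, 84, 85, 68, 39]  (not all equal)
t=24: [154, 154, 155, 154, 151, 150, 168, 180, 55, 57, 182, 171]  (not all equal)
t=25: [93, 94, 94, 94, 94, 94, 91, 107, 181, 183, 107, 90]  (not all equal)
t=26: [40, 42, 43, 43, 43, 42, 43, 68, 85, 85, 68, 42]  (not all equal)
t=27: [167, 169, 171, 172, 171, 170, 180, 184, 57, 57, 183, 178]  (not all equal)
t=28: [90, 90, 90, 90, 90, 90, 89, 107, 183, 183, 107, 89]  (not all equal)
t=29: [34, 35, 35, 35, 35, 34, 39, 68, 85, 85, 68, 39]  (not all equal)
t=30: [154, 154, 155, 155, 154, 154, 171, 182, 57, 57, 182, 171]  (not all equal)
t=31: [93, 94, 94, 94, 94, 93, 90, 107, 183, 183, 107, 90]  (not all equal)
t=32: [40, 42, 43, 43, 42, 40, 42, 68, 85, 85, 68, 42]  (not all equal)
t=33: [167, 169, 171, 171, 169, 167, 178, 183, 57, 57, 183, 178]  (not all equal)
t=34: [90, 90, 90, 90, 90, 90, 89, 107, 183, 183, 107, 89]  (not all equal)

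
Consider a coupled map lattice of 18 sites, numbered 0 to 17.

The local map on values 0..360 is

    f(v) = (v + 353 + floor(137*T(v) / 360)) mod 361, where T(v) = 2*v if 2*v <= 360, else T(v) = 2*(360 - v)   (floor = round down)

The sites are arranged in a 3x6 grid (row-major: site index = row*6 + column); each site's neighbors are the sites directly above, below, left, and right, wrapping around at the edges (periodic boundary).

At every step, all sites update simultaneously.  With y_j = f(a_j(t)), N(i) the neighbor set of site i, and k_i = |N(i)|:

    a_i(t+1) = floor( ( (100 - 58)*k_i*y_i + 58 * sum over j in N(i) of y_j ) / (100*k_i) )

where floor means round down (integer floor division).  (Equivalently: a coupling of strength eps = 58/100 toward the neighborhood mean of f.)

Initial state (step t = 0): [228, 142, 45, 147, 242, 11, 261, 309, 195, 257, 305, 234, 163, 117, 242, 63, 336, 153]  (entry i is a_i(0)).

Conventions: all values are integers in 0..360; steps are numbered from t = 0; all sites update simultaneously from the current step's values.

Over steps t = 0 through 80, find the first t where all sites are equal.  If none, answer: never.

Answer: 4
Key observation: Synchronization is absorbing here: once all sites are equal they stay equal, and step 4 is the first all-equal step.

Derivation:
t=0: [228, 142, 45, 147, 242, 11, 261, 309, 195, 257, 305, 234, 163, 117, 242, 63, 336, 153]  (not all equal)
t=1: [259, 236, 193, 224, 272, 182, 320, 298, 284, 282, 332, 270, 277, 254, 234, 223, 293, 248]  (not all equal)
t=2: [326, 324, 318, 321, 328, 320, 335, 333, 328, 330, 337, 330, 330, 327, 321, 323, 331, 325]  (not all equal)
t=3: [343, 343, 342, 342, 343, 342, 344, 344, 343, 343, 344, 344, 344, 343, 342, 343, 344, 343]  (not all equal)
t=4: [347, 347, 347, 347, 347, 347, 347, 347, 347, 347, 347, 347, 347, 347, 347, 347, 347, 347]  (all equal)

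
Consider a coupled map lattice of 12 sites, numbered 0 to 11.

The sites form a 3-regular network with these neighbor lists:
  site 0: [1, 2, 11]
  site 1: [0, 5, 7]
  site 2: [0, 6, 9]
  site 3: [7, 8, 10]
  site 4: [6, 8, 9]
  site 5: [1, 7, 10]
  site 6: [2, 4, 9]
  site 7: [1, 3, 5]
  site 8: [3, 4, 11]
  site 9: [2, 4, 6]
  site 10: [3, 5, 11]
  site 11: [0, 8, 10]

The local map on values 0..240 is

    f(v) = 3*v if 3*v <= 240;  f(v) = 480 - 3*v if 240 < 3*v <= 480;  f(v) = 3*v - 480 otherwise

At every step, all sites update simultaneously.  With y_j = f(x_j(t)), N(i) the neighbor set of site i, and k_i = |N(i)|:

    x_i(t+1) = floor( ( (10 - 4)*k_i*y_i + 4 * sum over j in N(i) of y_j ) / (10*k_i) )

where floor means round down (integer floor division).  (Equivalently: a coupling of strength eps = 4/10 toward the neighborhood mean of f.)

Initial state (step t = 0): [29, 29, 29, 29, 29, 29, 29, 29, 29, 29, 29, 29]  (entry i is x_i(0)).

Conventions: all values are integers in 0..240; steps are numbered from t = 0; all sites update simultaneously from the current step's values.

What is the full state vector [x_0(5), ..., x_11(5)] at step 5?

Simulating step by step:
t=0: [29, 29, 29, 29, 29, 29, 29, 29, 29, 29, 29, 29]
t=1: [87, 87, 87, 87, 87, 87, 87, 87, 87, 87, 87, 87]
t=2: [219, 219, 219, 219, 219, 219, 219, 219, 219, 219, 219, 219]
t=3: [177, 177, 177, 177, 177, 177, 177, 177, 177, 177, 177, 177]
t=4: [51, 51, 51, 51, 51, 51, 51, 51, 51, 51, 51, 51]
t=5: [153, 153, 153, 153, 153, 153, 153, 153, 153, 153, 153, 153]

Answer: [153, 153, 153, 153, 153, 153, 153, 153, 153, 153, 153, 153]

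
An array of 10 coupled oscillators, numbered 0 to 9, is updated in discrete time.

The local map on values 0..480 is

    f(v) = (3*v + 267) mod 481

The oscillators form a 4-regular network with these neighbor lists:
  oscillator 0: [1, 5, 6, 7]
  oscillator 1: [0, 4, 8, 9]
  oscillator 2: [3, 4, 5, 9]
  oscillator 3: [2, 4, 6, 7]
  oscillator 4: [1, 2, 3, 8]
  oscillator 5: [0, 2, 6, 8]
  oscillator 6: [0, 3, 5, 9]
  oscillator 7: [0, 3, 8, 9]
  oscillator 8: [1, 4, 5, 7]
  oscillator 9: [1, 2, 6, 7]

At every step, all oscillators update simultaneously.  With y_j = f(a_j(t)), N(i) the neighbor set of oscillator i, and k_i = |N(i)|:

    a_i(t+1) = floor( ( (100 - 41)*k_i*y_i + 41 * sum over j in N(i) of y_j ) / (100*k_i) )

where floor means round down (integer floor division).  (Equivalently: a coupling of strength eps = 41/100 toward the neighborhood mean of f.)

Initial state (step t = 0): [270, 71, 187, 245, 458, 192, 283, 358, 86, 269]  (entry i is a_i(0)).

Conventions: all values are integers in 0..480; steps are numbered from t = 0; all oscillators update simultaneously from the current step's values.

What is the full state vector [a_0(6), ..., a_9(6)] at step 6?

Simulating step by step:
t=0: [270, 71, 187, 245, 458, 192, 283, 358, 86, 269]
t=1: [208, 331, 277, 134, 210, 281, 155, 255, 171, 205]
t=2: [320, 332, 198, 200, 339, 199, 265, 174, 271, 313]
t=3: [268, 274, 361, 341, 311, 314, 189, 285, 204, 255]
t=4: [155, 158, 319, 310, 267, 273, 285, 187, 313, 146]
t=5: [239, 237, 225, 228, 165, 167, 179, 302, 229, 237]
t=6: [98, 90, 380, 408, 311, 300, 272, 225, 360, 113]

Answer: [98, 90, 380, 408, 311, 300, 272, 225, 360, 113]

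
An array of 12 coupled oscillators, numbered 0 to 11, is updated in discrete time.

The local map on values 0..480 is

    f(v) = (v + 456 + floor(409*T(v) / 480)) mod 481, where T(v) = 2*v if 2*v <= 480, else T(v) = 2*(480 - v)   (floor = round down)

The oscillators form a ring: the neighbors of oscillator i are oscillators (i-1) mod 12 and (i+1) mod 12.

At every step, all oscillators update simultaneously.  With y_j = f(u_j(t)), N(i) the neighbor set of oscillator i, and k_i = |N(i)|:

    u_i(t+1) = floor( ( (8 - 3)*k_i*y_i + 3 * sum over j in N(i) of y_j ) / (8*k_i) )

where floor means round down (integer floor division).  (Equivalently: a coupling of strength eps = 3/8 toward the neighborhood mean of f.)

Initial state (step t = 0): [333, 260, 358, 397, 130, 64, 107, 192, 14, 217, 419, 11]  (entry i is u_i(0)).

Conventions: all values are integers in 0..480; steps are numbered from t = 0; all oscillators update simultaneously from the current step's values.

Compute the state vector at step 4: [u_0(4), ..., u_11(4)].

Simulating step by step:
t=0: [333, 260, 358, 397, 130, 64, 107, 192, 14, 217, 419, 11]
t=1: [72, 105, 66, 92, 237, 203, 195, 59, 24, 55, 25, 19]
t=2: [158, 221, 185, 193, 133, 55, 46, 95, 72, 92, 54, 55]
t=3: [291, 221, 316, 161, 234, 158, 128, 194, 190, 193, 140, 174]
t=4: [167, 93, 149, 296, 231, 335, 279, 72, 10, 76, 306, 364]

Answer: [167, 93, 149, 296, 231, 335, 279, 72, 10, 76, 306, 364]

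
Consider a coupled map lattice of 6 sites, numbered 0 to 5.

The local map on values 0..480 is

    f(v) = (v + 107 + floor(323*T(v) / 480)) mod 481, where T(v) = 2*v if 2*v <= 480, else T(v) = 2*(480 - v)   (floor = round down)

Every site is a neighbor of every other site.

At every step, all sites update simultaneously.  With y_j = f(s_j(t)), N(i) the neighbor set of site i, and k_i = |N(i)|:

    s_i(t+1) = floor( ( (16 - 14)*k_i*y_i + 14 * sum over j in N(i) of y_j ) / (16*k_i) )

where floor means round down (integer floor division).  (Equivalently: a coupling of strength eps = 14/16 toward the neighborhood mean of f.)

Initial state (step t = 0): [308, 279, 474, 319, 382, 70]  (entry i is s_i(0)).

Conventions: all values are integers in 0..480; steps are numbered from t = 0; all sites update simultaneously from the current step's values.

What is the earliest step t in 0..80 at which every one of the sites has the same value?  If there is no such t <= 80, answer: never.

Simulating step by step:
t=0: [308, 279, 474, 319, 382, 70]  (not all equal)
t=1: [170, 169, 172, 170, 171, 164]  (not all equal)
t=2: [22, 22, 22, 22, 22, 23]  (not all equal)
t=3: [158, 158, 158, 158, 158, 158]  (all equal)

Answer: 3
Key observation: Synchronization is absorbing here: once all sites are equal they stay equal, and step 3 is the first all-equal step.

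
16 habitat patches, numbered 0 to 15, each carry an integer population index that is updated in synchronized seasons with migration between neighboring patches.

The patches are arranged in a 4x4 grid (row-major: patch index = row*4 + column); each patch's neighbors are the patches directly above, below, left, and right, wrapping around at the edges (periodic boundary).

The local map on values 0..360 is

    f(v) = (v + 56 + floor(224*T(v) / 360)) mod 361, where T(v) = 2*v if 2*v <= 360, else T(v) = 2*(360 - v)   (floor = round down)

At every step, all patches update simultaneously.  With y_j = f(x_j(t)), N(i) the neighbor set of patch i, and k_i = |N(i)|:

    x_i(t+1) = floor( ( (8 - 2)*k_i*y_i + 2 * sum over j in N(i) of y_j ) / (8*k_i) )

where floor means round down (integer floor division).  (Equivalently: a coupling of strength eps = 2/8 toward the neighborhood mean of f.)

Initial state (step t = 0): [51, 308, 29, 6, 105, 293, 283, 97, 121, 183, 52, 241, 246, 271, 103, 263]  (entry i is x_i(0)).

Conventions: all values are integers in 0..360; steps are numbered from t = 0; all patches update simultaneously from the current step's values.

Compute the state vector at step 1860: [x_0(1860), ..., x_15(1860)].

Answer: [116, 253, 256, 264, 90, 252, 265, 119, 119, 265, 119, 275, 264, 256, 112, 258]
Key observation: The state at step 13, [267, 95, 94, 108, 258, 91, 108, 272, 272, 108, 275, 121, 108, 94, 265, 92], reappears at step 17: the system is in a cycle of period 4 from step 13 on.  Therefore the state at step 1860 equals the state at step 13 + ((1860 - 13) mod 4) = 16, which is [116, 253, 256, 264, 90, 252, 265, 119, 119, 265, 119, 275, 264, 256, 112, 258].

Derivation:
t=0: [51, 308, 29, 6, 105, 293, 283, 97, 121, 183, 52, 241, 246, 271, 103, 263]
t=1: [159, 77, 121, 91, 270, 86, 94, 237, 279, 113, 162, 116, 102, 90, 243, 91]
t=2: [91, 226, 297, 240, 86, 241, 244, 121, 117, 271, 104, 266, 253, 250, 118, 253]
t=3: [226, 96, 88, 109, 248, 93, 110, 276, 268, 105, 251, 121, 107, 96, 272, 95]
t=4: [124, 257, 249, 267, 92, 257, 268, 119, 120, 261, 123, 276, 266, 261, 111, 264]
t=5: [281, 95, 95, 108, 262, 91, 108, 272, 274, 110, 282, 122, 108, 93, 264, 91]
t=6: [114, 255, 260, 265, 88, 254, 265, 119, 119, 268, 118, 277, 265, 257, 112, 257]
t=7: [263, 94, 93, 108, 254, 90, 108, 272, 272, 107, 273, 121, 108, 93, 265, 93]
t=8: [117, 253, 256, 266, 90, 252, 265, 119, 119, 264, 119, 276, 266, 256, 112, 260]
t=9: [269, 95, 93, 107, 258, 91, 108, 272, 272, 108, 275, 121, 107, 93, 265, 92]
t=10: [116, 255, 256, 264, 89, 254, 265, 119, 119, 265, 118, 275, 264, 256, 112, 258]
t=11: [267, 94, 93, 108, 256, 90, 108, 272, 272, 108, 273, 121, 108, 93, 265, 92]
t=12: [116, 253, 256, 265, 90, 252, 265, 119, 119, 265, 119, 275, 265, 256, 112, 259]
t=13: [267, 95, 94, 108, 258, 91, 108, 272, 272, 108, 275, 121, 108, 94, 265, 92]
t=14: [116, 256, 258, 266, 89, 254, 265, 119, 119, 265, 118, 275, 266, 258, 112, 259]
t=15: [267, 94, 93, 107, 256, 90, 108, 272, 272, 108, 273, 121, 107, 93, 265, 92]
t=16: [116, 253, 256, 264, 90, 252, 265, 119, 119, 265, 119, 275, 264, 256, 112, 258]
t=17: [267, 95, 94, 108, 258, 91, 108, 272, 272, 108, 275, 121, 108, 94, 265, 92]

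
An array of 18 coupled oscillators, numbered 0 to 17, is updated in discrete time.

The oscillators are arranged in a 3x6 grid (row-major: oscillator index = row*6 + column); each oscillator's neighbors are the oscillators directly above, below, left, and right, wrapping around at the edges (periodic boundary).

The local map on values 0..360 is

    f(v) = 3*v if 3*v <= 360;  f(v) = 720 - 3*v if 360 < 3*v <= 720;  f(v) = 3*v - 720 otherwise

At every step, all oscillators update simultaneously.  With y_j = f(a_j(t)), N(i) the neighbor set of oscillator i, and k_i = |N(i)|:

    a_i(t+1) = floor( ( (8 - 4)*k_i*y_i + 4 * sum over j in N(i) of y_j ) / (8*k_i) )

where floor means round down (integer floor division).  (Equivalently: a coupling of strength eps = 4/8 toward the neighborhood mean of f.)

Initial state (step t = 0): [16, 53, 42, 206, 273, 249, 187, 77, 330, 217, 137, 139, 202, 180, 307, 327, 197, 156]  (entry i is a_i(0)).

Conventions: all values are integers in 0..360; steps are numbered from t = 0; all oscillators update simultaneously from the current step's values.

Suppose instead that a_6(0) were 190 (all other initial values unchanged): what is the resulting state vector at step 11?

Simulating step by step:
t=0: [16, 53, 42, 206, 273, 249, 190, 77, 330, 217, 137, 139, 202, 180, 307, 327, 197, 156]
t=1: [80, 152, 154, 120, 120, 101, 162, 210, 213, 152, 229, 243, 135, 178, 205, 193, 179, 197]
t=2: [259, 228, 230, 307, 289, 243, 198, 140, 130, 208, 118, 91, 256, 189, 135, 184, 174, 165]
t=3: [55, 85, 125, 155, 168, 92, 147, 230, 257, 179, 266, 225, 94, 163, 242, 185, 210, 178]
t=4: [219, 223, 243, 241, 195, 214, 204, 117, 96, 160, 105, 124, 248, 187, 102, 149, 125, 179]
t=5: [64, 98, 85, 83, 160, 130, 152, 251, 257, 229, 291, 259, 76, 171, 244, 248, 285, 190]
t=6: [235, 232, 203, 193, 228, 244, 195, 118, 67, 76, 134, 140, 215, 174, 73, 65, 138, 168]
t=7: [38, 96, 128, 141, 115, 76, 160, 246, 214, 220, 267, 235, 108, 183, 197, 209, 248, 194]
t=8: [192, 223, 267, 252, 251, 190, 178, 106, 106, 98, 96, 93, 244, 180, 149, 110, 94, 142]
t=9: [121, 115, 125, 110, 111, 168, 187, 250, 279, 268, 255, 254, 106, 171, 250, 275, 259, 237]
t=10: [308, 289, 275, 273, 247, 200, 172, 118, 119, 116, 87, 74, 250, 193, 111, 115, 90, 83]
t=11: [164, 174, 169, 151, 104, 147, 203, 283, 321, 306, 238, 215, 114, 178, 285, 303, 244, 204]

Answer: [164, 174, 169, 151, 104, 147, 203, 283, 321, 306, 238, 215, 114, 178, 285, 303, 244, 204]
Key observation: This trace re-runs the system from the modified initial state.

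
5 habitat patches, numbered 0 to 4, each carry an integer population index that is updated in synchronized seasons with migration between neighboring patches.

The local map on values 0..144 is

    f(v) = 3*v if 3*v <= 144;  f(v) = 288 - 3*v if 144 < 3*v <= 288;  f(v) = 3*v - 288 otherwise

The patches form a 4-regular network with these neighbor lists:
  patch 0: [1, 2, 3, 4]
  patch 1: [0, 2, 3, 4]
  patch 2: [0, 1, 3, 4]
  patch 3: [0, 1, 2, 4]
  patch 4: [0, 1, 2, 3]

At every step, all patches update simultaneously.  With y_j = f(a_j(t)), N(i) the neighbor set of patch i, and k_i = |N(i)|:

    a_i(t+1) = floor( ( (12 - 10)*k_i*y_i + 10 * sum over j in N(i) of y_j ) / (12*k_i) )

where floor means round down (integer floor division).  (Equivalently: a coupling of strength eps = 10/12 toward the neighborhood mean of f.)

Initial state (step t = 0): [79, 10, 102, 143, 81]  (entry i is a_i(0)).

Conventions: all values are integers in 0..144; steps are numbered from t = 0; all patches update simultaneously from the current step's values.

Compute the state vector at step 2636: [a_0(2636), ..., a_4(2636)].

Simulating step by step:
t=0: [79, 10, 102, 143, 81]
t=1: [57, 58, 58, 53, 57]
t=2: [118, 118, 118, 117, 118]
t=3: [65, 65, 65, 65, 65]
t=4: [93, 93, 93, 93, 93]
t=5: [9, 9, 9, 9, 9]
t=6: [27, 27, 27, 27, 27]
t=7: [81, 81, 81, 81, 81]
t=8: [45, 45, 45, 45, 45]
t=9: [135, 135, 135, 135, 135]
t=10: [117, 117, 117, 117, 117]
t=11: [63, 63, 63, 63, 63]
t=12: [99, 99, 99, 99, 99]
t=13: [9, 9, 9, 9, 9]

Answer: [99, 99, 99, 99, 99]
Key observation: The state at step 5, [9, 9, 9, 9, 9], reappears at step 13: the system is in a cycle of period 8 from step 5 on.  Therefore the state at step 2636 equals the state at step 5 + ((2636 - 5) mod 8) = 12, which is [99, 99, 99, 99, 99].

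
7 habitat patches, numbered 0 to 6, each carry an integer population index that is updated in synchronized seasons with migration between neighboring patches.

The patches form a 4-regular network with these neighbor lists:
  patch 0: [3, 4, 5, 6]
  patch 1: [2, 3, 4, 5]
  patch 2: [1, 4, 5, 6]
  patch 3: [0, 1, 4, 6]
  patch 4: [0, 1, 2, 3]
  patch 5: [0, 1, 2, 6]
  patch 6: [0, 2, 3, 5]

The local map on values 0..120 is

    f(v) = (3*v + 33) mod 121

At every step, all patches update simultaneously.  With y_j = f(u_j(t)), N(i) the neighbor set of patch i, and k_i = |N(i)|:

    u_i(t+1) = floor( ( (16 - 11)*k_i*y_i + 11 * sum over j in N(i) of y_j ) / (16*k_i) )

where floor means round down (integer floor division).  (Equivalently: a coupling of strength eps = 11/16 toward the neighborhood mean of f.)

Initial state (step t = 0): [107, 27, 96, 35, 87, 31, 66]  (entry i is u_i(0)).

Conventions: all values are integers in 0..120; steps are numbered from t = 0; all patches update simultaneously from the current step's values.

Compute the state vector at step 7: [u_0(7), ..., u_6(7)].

Answer: [56, 79, 63, 63, 68, 69, 59]

Derivation:
t=0: [107, 27, 96, 35, 87, 31, 66]
t=1: [66, 61, 72, 72, 71, 72, 70]
t=2: [37, 33, 20, 38, 38, 38, 22]
t=3: [37, 32, 56, 35, 34, 46, 59]
t=4: [36, 30, 52, 28, 26, 50, 57]
t=5: [70, 62, 65, 73, 70, 49, 71]
t=6: [13, 61, 61, 21, 37, 54, 31]
t=7: [56, 79, 63, 63, 68, 69, 59]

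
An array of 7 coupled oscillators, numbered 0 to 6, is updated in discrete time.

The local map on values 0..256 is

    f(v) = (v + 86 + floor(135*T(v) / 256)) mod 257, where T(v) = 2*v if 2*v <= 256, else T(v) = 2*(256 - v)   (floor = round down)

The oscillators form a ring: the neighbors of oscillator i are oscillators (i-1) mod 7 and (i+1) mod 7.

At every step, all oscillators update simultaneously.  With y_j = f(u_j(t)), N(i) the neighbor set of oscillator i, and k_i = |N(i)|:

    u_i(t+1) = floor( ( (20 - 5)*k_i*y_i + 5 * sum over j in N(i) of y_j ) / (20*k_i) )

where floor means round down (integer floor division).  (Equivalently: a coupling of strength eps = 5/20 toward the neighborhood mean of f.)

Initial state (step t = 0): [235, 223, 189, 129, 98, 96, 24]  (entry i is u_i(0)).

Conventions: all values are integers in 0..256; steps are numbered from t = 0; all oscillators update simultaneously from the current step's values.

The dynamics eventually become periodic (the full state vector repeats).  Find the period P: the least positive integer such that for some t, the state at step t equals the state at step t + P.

Answer: 10
Key observation: The state at step 29, [89, 89, 89, 89, 89, 89, 89], reappears at step 39 — and no state repeats earlier — so the cycle the system enters has period 10.

Derivation:
t=0: [235, 223, 189, 129, 98, 96, 24]
t=1: [92, 86, 88, 83, 37, 40, 115]
t=2: [22, 7, 39, 213, 174, 154, 72]
t=3: [139, 112, 147, 97, 88, 107, 202]
t=4: [86, 66, 78, 33, 16, 48, 82]
t=5: [63, 197, 231, 160, 130, 184, 214]
t=6: [183, 103, 86, 89, 90, 88, 103]
t=7: [76, 41, 10, 10, 12, 13, 42]
t=8: [224, 171, 114, 106, 109, 119, 173]
t=9: [86, 85, 64, 48, 53, 72, 86]
t=10: [4, 30, 186, 189, 197, 199, 33]
t=11: [108, 133, 95, 88, 88, 96, 137]
t=12: [60, 77, 30, 10, 11, 32, 77]
t=13: [217, 227, 154, 111, 113, 157, 228]
t=14: [86, 86, 85, 61, 64, 85, 86]
t=15: [5, 4, 29, 185, 189, 30, 4]
t=16: [95, 100, 131, 95, 95, 133, 100]
t=17: [26, 39, 75, 32, 32, 75, 39]
t=18: [145, 171, 219, 162, 162, 219, 171]
t=19: [90, 89, 87, 89, 89, 87, 89]
t=20: [12, 10, 8, 10, 10, 8, 10]
t=21: [109, 106, 103, 105, 105, 103, 106]
t=22: [50, 46, 41, 43, 43, 41, 46]
t=23: [186, 179, 171, 173, 173, 171, 179]
t=24: [88, 88, 89, 89, 89, 89, 88]
t=25: [9, 9, 10, 11, 11, 10, 9]
t=26: [104, 104, 106, 107, 107, 106, 104]
t=27: [42, 42, 45, 47, 47, 45, 42]
t=28: [172, 172, 177, 181, 181, 177, 172]
t=29: [89, 89, 89, 89, 89, 89, 89]
t=30: [11, 11, 11, 11, 11, 11, 11]
t=31: [108, 108, 108, 108, 108, 108, 108]
t=32: [50, 50, 50, 50, 50, 50, 50]
t=33: [188, 188, 188, 188, 188, 188, 188]
t=34: [88, 88, 88, 88, 88, 88, 88]
t=35: [9, 9, 9, 9, 9, 9, 9]
t=36: [104, 104, 104, 104, 104, 104, 104]
t=37: [42, 42, 42, 42, 42, 42, 42]
t=38: [172, 172, 172, 172, 172, 172, 172]
t=39: [89, 89, 89, 89, 89, 89, 89]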